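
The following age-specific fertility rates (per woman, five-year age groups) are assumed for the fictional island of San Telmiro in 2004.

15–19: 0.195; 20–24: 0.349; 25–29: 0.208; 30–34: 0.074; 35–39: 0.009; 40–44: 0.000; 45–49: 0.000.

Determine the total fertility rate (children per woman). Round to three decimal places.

Sum of ASFRs = 0.195 + 0.349 + 0.208 + 0.074 + 0.009 + 0.000 + 0.000 = 0.835
TFR = 5 × 0.835 = 4.175

4.175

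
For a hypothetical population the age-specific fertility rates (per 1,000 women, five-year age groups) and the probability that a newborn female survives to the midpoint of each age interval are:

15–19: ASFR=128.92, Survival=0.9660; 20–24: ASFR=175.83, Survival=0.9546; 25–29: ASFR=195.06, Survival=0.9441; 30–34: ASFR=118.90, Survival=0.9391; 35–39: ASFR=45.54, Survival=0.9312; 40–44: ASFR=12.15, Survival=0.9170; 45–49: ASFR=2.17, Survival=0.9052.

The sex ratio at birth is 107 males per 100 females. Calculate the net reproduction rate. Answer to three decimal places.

Proportion female at birth = 100 / (100 + 107) = 0.48309.
Survival-weighted fertility by age (5·fₓ·Sₓ):
  15–19: 5 × 128.92/1000 × 0.9660 = 0.62268
  20–24: 5 × 175.83/1000 × 0.9546 = 0.83924
  25–29: 5 × 195.06/1000 × 0.9441 = 0.92078
  30–34: 5 × 118.90/1000 × 0.9391 = 0.55829
  35–39: 5 × 45.54/1000 × 0.9312 = 0.21203
  40–44: 5 × 12.15/1000 × 0.9170 = 0.05571
  45–49: 5 × 2.17/1000 × 0.9052 = 0.00982
Sum = 3.21855
NRR = 0.48309 × 3.21855 = 1.55485

1.555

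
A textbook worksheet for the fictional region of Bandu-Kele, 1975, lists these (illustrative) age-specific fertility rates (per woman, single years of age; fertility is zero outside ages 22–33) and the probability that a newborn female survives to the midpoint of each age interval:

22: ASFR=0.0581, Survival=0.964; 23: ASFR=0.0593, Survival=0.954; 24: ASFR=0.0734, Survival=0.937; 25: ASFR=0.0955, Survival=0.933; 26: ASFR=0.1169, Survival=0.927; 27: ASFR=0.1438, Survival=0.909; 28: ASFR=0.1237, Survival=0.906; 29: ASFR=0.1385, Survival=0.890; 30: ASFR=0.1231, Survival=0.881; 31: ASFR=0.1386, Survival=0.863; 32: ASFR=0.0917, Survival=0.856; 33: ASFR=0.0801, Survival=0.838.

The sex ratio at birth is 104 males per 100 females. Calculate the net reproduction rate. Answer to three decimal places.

Proportion female at birth = 100 / (100 + 104) = 0.49020.
Survival-weighted fertility by age (1·fₓ·Sₓ):
  22: 1 × 0.0581 × 0.964 = 0.05601
  23: 1 × 0.0593 × 0.954 = 0.05657
  24: 1 × 0.0734 × 0.937 = 0.06878
  25: 1 × 0.0955 × 0.933 = 0.08910
  26: 1 × 0.1169 × 0.927 = 0.10837
  27: 1 × 0.1438 × 0.909 = 0.13071
  28: 1 × 0.1237 × 0.906 = 0.11207
  29: 1 × 0.1385 × 0.890 = 0.12327
  30: 1 × 0.1231 × 0.881 = 0.10845
  31: 1 × 0.1386 × 0.863 = 0.11961
  32: 1 × 0.0917 × 0.856 = 0.07850
  33: 1 × 0.0801 × 0.838 = 0.06712
Sum = 1.11856
NRR = 0.49020 × 1.11856 = 0.54832
With NRR below 1 the population is below replacement fertility.

0.548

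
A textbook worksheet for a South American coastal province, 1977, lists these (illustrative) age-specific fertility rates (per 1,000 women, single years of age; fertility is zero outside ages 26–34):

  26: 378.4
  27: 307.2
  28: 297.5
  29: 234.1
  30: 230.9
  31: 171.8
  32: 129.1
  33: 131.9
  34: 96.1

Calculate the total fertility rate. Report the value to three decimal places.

1.977

Sum of ASFRs = 378.4 + 307.2 + 297.5 + 234.1 + 230.9 + 171.8 + 129.1 + 131.9 + 96.1 = 1977.0
TFR = 1977.0 / 1000 = 1.977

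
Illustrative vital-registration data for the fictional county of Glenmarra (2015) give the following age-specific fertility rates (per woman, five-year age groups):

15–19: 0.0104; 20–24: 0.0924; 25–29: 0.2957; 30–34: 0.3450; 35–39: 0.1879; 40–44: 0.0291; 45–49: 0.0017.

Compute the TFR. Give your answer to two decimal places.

Sum of ASFRs = 0.0104 + 0.0924 + 0.2957 + 0.3450 + 0.1879 + 0.0291 + 0.0017 = 0.9622
TFR = 5 × 0.9622 = 4.811

4.81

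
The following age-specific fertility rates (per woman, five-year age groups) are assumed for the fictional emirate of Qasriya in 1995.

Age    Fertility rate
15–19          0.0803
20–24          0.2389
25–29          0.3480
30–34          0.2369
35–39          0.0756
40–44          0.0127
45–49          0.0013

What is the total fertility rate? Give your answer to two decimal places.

4.97

Sum of ASFRs = 0.0803 + 0.2389 + 0.3480 + 0.2369 + 0.0756 + 0.0127 + 0.0013 = 0.9937
TFR = 5 × 0.9937 = 4.9685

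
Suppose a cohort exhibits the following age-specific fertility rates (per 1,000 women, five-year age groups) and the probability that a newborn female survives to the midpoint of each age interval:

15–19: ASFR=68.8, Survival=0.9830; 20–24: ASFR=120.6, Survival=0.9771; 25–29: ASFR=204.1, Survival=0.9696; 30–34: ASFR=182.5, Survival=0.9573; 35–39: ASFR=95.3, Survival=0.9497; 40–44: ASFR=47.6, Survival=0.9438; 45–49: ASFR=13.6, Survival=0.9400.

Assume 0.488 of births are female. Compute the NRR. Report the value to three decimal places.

Proportion female at birth = 0.488.
Weighting each age-specific rate by interval width and survival:
  15–19: 5 × 68.8/1000 × 0.9830 = 0.33815
  20–24: 5 × 120.6/1000 × 0.9771 = 0.58919
  25–29: 5 × 204.1/1000 × 0.9696 = 0.98948
  30–34: 5 × 182.5/1000 × 0.9573 = 0.87354
  35–39: 5 × 95.3/1000 × 0.9497 = 0.45253
  40–44: 5 × 47.6/1000 × 0.9438 = 0.22462
  45–49: 5 × 13.6/1000 × 0.9400 = 0.06392
Sum = 3.53143
NRR = 0.488 × 3.53143 = 1.72334
NRR > 1, so each generation more than replaces itself.

1.723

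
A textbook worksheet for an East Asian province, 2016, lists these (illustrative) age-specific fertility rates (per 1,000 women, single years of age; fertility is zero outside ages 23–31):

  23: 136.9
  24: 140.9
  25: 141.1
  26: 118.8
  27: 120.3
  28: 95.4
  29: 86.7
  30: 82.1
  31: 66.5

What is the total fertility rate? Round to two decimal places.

Sum of ASFRs = 136.9 + 140.9 + 141.1 + 118.8 + 120.3 + 95.4 + 86.7 + 82.1 + 66.5 = 988.7
TFR = 988.7 / 1000 = 0.9887

0.99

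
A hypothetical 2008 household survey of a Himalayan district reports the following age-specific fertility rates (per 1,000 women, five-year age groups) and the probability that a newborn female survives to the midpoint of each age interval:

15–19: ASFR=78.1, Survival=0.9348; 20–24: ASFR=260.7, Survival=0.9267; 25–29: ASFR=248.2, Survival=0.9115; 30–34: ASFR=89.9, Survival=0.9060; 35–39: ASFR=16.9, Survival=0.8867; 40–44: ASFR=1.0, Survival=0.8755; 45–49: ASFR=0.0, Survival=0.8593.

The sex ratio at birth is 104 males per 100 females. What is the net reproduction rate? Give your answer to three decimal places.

Proportion female at birth = 100 / (100 + 104) = 0.49020.
Survival-weighted fertility by age (5·fₓ·Sₓ):
  15–19: 5 × 78.1/1000 × 0.9348 = 0.36504
  20–24: 5 × 260.7/1000 × 0.9267 = 1.20795
  25–29: 5 × 248.2/1000 × 0.9115 = 1.13117
  30–34: 5 × 89.9/1000 × 0.9060 = 0.40725
  35–39: 5 × 16.9/1000 × 0.8867 = 0.07493
  40–44: 5 × 1.0/1000 × 0.8755 = 0.00438
  45–49: 5 × 0.0/1000 × 0.8593 = 0.00000
Sum = 3.19072
NRR = 0.49020 × 3.19072 = 1.56409
With NRR above 1 the population is above replacement fertility.

1.564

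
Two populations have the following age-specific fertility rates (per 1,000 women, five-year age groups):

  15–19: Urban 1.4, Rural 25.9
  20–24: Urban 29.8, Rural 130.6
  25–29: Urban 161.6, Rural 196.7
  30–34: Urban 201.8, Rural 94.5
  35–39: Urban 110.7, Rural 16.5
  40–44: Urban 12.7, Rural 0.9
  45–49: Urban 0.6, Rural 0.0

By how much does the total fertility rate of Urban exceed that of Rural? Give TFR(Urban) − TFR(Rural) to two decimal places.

Urban:
  Sum of ASFRs = 1.4 + 29.8 + 161.6 + 201.8 + 110.7 + 12.7 + 0.6 = 518.6
  TFR = 5 × 518.6 / 1000 = 2.593
Rural:
  Sum of ASFRs = 25.9 + 130.6 + 196.7 + 94.5 + 16.5 + 0.9 + 0.0 = 465.1
  TFR = 5 × 465.1 / 1000 = 2.3255
Difference = 2.593 − 2.3255 = 0.2675

0.27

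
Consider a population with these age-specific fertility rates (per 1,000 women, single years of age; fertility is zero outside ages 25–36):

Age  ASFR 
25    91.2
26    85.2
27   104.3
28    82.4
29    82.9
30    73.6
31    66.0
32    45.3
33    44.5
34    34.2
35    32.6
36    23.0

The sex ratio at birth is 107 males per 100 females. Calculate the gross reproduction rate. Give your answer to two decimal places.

0.37

Proportion female at birth = 100 / (100 + 107) = 0.48309.
Sum of ASFRs = 91.2 + 85.2 + 104.3 + 82.4 + 82.9 + 73.6 + 66.0 + 45.3 + 44.5 + 34.2 + 32.6 + 23.0 = 765.2
TFR = 765.2 / 1000 = 0.7652
GRR = 0.48309 × 0.7652 = 0.36966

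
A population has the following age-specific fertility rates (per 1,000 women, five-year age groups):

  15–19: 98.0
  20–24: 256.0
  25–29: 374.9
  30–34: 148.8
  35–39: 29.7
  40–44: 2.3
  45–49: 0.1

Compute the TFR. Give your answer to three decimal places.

Sum of ASFRs = 98.0 + 256.0 + 374.9 + 148.8 + 29.7 + 2.3 + 0.1 = 909.8
TFR = 5 × 909.8 / 1000 = 4.549

4.549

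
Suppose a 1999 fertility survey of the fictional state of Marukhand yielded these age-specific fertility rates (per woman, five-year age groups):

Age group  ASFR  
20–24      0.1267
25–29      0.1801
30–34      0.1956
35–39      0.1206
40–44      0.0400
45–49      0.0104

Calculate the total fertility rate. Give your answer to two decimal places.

Sum of ASFRs = 0.1267 + 0.1801 + 0.1956 + 0.1206 + 0.0400 + 0.0104 = 0.6734
TFR = 5 × 0.6734 = 3.367

3.37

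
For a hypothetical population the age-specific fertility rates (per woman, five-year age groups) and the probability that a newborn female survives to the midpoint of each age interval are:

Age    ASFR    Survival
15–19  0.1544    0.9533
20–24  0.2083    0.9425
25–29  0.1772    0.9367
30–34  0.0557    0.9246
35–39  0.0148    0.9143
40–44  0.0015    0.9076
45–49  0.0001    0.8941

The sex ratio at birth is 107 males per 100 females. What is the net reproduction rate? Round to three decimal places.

1.391

Proportion female at birth = 100 / (100 + 107) = 0.48309.
Survival-weighted fertility by age (5·fₓ·Sₓ):
  15–19: 5 × 0.1544 × 0.9533 = 0.73595
  20–24: 5 × 0.2083 × 0.9425 = 0.98161
  25–29: 5 × 0.1772 × 0.9367 = 0.82992
  30–34: 5 × 0.0557 × 0.9246 = 0.25750
  35–39: 5 × 0.0148 × 0.9143 = 0.06766
  40–44: 5 × 0.0015 × 0.9076 = 0.00681
  45–49: 5 × 0.0001 × 0.8941 = 0.00045
Sum = 2.87990
NRR = 0.48309 × 2.87990 = 1.39125
With NRR above 1 the population is above replacement fertility.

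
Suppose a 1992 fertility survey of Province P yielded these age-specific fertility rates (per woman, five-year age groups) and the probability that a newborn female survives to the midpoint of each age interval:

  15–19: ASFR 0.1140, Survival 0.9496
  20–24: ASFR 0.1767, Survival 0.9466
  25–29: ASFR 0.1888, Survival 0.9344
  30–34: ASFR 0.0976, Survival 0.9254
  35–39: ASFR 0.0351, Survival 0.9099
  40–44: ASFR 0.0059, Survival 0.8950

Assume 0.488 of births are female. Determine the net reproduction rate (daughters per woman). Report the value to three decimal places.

Proportion female at birth = 0.488.
Per-age-group product (5 × ASFR × survival probability):
  15–19: 5 × 0.1140 × 0.9496 = 0.54127
  20–24: 5 × 0.1767 × 0.9466 = 0.83632
  25–29: 5 × 0.1888 × 0.9344 = 0.88207
  30–34: 5 × 0.0976 × 0.9254 = 0.45160
  35–39: 5 × 0.0351 × 0.9099 = 0.15969
  40–44: 5 × 0.0059 × 0.8950 = 0.02640
Sum = 2.89735
NRR = 0.488 × 2.89735 = 1.41391
NRR > 1, so each generation more than replaces itself.

1.414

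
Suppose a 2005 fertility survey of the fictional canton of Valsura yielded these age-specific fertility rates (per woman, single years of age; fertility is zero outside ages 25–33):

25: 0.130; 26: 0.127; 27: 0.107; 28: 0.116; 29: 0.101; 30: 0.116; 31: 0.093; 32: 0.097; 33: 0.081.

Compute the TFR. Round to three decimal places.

0.968

Sum of ASFRs = 0.130 + 0.127 + 0.107 + 0.116 + 0.101 + 0.116 + 0.093 + 0.097 + 0.081 = 0.968
TFR = 0.968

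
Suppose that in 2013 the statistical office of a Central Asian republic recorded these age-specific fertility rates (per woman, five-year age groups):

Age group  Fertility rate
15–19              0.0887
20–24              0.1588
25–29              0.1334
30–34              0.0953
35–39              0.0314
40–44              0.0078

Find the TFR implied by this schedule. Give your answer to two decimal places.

2.58

Sum of ASFRs = 0.0887 + 0.1588 + 0.1334 + 0.0953 + 0.0314 + 0.0078 = 0.5154
TFR = 5 × 0.5154 = 2.577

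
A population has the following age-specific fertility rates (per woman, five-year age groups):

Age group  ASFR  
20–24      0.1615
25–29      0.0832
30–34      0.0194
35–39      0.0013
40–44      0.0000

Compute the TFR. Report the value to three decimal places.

Sum of ASFRs = 0.1615 + 0.0832 + 0.0194 + 0.0013 + 0.0000 = 0.2654
TFR = 5 × 0.2654 = 1.327

1.327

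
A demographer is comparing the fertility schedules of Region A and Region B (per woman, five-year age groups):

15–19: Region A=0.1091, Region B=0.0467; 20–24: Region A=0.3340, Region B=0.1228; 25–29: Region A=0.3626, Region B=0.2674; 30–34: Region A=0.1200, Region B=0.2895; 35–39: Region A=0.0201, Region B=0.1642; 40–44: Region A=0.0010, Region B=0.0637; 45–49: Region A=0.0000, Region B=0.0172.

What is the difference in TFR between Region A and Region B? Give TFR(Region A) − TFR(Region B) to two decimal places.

Region A:
  Sum of ASFRs = 0.1091 + 0.3340 + 0.3626 + 0.1200 + 0.0201 + 0.0010 + 0.0000 = 0.9468
  TFR = 5 × 0.9468 = 4.734
Region B:
  Sum of ASFRs = 0.0467 + 0.1228 + 0.2674 + 0.2895 + 0.1642 + 0.0637 + 0.0172 = 0.9715
  TFR = 5 × 0.9715 = 4.8575
Difference = 4.734 − 4.8575 = -0.1235

-0.12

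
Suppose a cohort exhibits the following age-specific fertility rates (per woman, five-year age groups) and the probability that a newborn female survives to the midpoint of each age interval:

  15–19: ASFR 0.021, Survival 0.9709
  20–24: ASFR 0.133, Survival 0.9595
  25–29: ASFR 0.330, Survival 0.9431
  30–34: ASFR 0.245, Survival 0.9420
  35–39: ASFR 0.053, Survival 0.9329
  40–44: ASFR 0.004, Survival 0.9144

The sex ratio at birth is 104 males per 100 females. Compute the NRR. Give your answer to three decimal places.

Proportion female at birth = 100 / (100 + 104) = 0.49020.
Weighting each age-specific rate by interval width and survival:
  15–19: 5 × 0.021 × 0.9709 = 0.10194
  20–24: 5 × 0.133 × 0.9595 = 0.63807
  25–29: 5 × 0.330 × 0.9431 = 1.55612
  30–34: 5 × 0.245 × 0.9420 = 1.15395
  35–39: 5 × 0.053 × 0.9329 = 0.24722
  40–44: 5 × 0.004 × 0.9144 = 0.01829
Sum = 3.71559
NRR = 0.49020 × 3.71559 = 1.82138
An NRR exceeding 1 indicates intrinsic growth under these rates.

1.821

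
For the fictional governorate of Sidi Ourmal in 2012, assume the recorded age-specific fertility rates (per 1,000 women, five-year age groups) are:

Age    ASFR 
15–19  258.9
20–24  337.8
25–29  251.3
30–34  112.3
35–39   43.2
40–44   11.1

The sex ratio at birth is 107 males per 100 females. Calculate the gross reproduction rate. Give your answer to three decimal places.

Proportion female at birth = 100 / (100 + 107) = 0.48309.
Sum of ASFRs = 258.9 + 337.8 + 251.3 + 112.3 + 43.2 + 11.1 = 1014.6
TFR = 5 × 1014.6 / 1000 = 5.073
GRR = 0.48309 × 5.073 = 2.45072

2.451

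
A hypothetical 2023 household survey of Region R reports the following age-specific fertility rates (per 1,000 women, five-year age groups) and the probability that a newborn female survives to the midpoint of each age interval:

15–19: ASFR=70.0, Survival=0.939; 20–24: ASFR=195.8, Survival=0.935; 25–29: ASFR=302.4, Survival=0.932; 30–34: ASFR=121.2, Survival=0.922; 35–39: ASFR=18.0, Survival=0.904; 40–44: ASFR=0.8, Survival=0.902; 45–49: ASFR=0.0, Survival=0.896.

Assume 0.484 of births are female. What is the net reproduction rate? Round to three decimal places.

Proportion female at birth = 0.484.
Each age group contributes 5 × ASFR × survival:
  15–19: 5 × 70.0/1000 × 0.939 = 0.32865
  20–24: 5 × 195.8/1000 × 0.935 = 0.91537
  25–29: 5 × 302.4/1000 × 0.932 = 1.40918
  30–34: 5 × 121.2/1000 × 0.922 = 0.55873
  35–39: 5 × 18.0/1000 × 0.904 = 0.08136
  40–44: 5 × 0.8/1000 × 0.902 = 0.00361
  45–49: 5 × 0.0/1000 × 0.896 = 0.00000
Sum = 3.29690
NRR = 0.484 × 3.29690 = 1.59570
NRR > 1, so each generation more than replaces itself.

1.596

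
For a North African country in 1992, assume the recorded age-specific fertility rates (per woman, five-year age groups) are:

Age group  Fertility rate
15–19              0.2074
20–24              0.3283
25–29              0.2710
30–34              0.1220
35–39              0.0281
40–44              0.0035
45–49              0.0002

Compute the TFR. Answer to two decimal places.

Sum of ASFRs = 0.2074 + 0.3283 + 0.2710 + 0.1220 + 0.0281 + 0.0035 + 0.0002 = 0.9605
TFR = 5 × 0.9605 = 4.8025

4.80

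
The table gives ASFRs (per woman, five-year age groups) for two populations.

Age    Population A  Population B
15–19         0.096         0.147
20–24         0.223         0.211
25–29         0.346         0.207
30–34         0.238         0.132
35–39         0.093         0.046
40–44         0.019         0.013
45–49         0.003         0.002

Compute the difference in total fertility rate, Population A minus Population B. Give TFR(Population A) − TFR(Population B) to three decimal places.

Population A:
  Sum of ASFRs = 0.096 + 0.223 + 0.346 + 0.238 + 0.093 + 0.019 + 0.003 = 1.018
  TFR = 5 × 1.018 = 5.09
Population B:
  Sum of ASFRs = 0.147 + 0.211 + 0.207 + 0.132 + 0.046 + 0.013 + 0.002 = 0.758
  TFR = 5 × 0.758 = 3.79
Difference = 5.09 − 3.79 = 1.3

1.300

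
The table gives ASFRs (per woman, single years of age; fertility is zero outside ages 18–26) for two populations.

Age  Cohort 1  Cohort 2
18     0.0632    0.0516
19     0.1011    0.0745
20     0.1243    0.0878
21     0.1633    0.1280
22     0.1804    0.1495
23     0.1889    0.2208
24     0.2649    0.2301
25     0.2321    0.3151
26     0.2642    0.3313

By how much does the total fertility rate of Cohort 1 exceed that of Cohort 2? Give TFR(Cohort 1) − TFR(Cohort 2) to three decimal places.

-0.006

Cohort 1:
  Sum of ASFRs = 0.0632 + 0.1011 + 0.1243 + 0.1633 + 0.1804 + 0.1889 + 0.2649 + 0.2321 + 0.2642 = 1.5824
  TFR = 1.5824
Cohort 2:
  Sum of ASFRs = 0.0516 + 0.0745 + 0.0878 + 0.1280 + 0.1495 + 0.2208 + 0.2301 + 0.3151 + 0.3313 = 1.5887
  TFR = 1.5887
Difference = 1.5824 − 1.5887 = -0.0063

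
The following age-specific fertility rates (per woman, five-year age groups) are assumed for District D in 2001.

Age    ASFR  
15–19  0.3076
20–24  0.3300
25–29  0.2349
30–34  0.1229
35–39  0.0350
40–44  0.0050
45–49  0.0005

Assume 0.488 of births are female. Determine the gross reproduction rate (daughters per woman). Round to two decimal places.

2.53

Proportion female at birth = 0.488.
Sum of ASFRs = 0.3076 + 0.3300 + 0.2349 + 0.1229 + 0.0350 + 0.0050 + 0.0005 = 1.0359
TFR = 5 × 1.0359 = 5.1795
GRR = 0.488 × 5.1795 = 2.52760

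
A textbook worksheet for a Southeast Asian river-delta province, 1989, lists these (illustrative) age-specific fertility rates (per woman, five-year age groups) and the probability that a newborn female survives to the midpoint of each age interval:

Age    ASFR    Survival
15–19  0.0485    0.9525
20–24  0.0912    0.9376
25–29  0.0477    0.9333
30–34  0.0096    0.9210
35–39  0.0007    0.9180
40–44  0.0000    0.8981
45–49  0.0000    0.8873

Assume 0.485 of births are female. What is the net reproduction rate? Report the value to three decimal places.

Proportion female at birth = 0.485.
Weighting each age-specific rate by interval width and survival:
  15–19: 5 × 0.0485 × 0.9525 = 0.23098
  20–24: 5 × 0.0912 × 0.9376 = 0.42755
  25–29: 5 × 0.0477 × 0.9333 = 0.22259
  30–34: 5 × 0.0096 × 0.9210 = 0.04421
  35–39: 5 × 0.0007 × 0.9180 = 0.00321
  40–44: 5 × 0.0000 × 0.8981 = 0.00000
  45–49: 5 × 0.0000 × 0.8873 = 0.00000
Sum = 0.92854
NRR = 0.485 × 0.92854 = 0.45034
NRR < 1, so the cohort does not fully replace itself.

0.450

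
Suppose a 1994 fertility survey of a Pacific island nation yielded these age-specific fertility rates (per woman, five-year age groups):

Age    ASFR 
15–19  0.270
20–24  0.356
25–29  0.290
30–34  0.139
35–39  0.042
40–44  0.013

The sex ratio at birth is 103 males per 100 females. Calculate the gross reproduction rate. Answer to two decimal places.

2.73

Proportion female at birth = 100 / (100 + 103) = 0.49261.
Sum of ASFRs = 0.270 + 0.356 + 0.290 + 0.139 + 0.042 + 0.013 = 1.110
TFR = 5 × 1.110 = 5.55
GRR = 0.49261 × 5.55 = 2.73399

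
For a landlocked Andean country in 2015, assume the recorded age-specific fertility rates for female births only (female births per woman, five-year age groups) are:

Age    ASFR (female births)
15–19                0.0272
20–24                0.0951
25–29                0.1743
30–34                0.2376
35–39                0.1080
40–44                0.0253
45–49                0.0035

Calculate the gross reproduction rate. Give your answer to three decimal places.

Sum of female ASFRs = 0.0272 + 0.0951 + 0.1743 + 0.2376 + 0.1080 + 0.0253 + 0.0035 = 0.6710
GRR = 5 × 0.6710 = 3.355

3.355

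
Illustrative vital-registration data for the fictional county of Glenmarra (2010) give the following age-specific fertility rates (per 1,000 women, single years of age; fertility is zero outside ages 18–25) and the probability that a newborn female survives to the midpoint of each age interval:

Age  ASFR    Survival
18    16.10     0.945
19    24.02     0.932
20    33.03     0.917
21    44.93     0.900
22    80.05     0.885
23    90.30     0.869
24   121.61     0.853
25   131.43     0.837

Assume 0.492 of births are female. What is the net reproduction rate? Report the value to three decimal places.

0.232

Proportion female at birth = 0.492.
Weighting each age-specific rate by interval width and survival:
  18: 1 × 16.10/1000 × 0.945 = 0.01521
  19: 1 × 24.02/1000 × 0.932 = 0.02239
  20: 1 × 33.03/1000 × 0.917 = 0.03029
  21: 1 × 44.93/1000 × 0.900 = 0.04044
  22: 1 × 80.05/1000 × 0.885 = 0.07084
  23: 1 × 90.30/1000 × 0.869 = 0.07847
  24: 1 × 121.61/1000 × 0.853 = 0.10373
  25: 1 × 131.43/1000 × 0.837 = 0.11001
Sum = 0.47138
NRR = 0.492 × 0.47138 = 0.23192
NRR < 1, so the cohort does not fully replace itself.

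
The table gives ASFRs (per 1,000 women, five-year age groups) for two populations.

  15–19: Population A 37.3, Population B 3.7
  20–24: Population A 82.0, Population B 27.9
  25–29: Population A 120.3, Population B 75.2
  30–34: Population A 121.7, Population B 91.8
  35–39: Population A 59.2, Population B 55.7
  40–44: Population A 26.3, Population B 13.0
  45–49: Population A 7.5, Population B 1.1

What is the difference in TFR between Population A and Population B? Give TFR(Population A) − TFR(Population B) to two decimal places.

0.93

Population A:
  Sum of ASFRs = 37.3 + 82.0 + 120.3 + 121.7 + 59.2 + 26.3 + 7.5 = 454.3
  TFR = 5 × 454.3 / 1000 = 2.2715
Population B:
  Sum of ASFRs = 3.7 + 27.9 + 75.2 + 91.8 + 55.7 + 13.0 + 1.1 = 268.4
  TFR = 5 × 268.4 / 1000 = 1.342
Difference = 2.2715 − 1.342 = 0.9295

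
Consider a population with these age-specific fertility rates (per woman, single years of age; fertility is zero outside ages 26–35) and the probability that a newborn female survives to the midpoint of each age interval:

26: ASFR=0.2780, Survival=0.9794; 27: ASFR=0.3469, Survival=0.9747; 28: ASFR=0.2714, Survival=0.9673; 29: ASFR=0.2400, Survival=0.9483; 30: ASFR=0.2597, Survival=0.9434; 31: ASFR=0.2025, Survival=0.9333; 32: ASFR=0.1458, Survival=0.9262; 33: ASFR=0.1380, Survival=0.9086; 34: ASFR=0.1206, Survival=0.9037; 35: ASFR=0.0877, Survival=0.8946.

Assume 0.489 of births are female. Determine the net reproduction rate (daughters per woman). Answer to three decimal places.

0.969

Proportion female at birth = 0.489.
Each age group contributes 1 × ASFR × survival:
  26: 1 × 0.2780 × 0.9794 = 0.27227
  27: 1 × 0.3469 × 0.9747 = 0.33812
  28: 1 × 0.2714 × 0.9673 = 0.26253
  29: 1 × 0.2400 × 0.9483 = 0.22759
  30: 1 × 0.2597 × 0.9434 = 0.24500
  31: 1 × 0.2025 × 0.9333 = 0.18899
  32: 1 × 0.1458 × 0.9262 = 0.13504
  33: 1 × 0.1380 × 0.9086 = 0.12539
  34: 1 × 0.1206 × 0.9037 = 0.10899
  35: 1 × 0.0877 × 0.8946 = 0.07846
Sum = 1.98238
NRR = 0.489 × 1.98238 = 0.96938
With NRR below 1 the population is below replacement fertility.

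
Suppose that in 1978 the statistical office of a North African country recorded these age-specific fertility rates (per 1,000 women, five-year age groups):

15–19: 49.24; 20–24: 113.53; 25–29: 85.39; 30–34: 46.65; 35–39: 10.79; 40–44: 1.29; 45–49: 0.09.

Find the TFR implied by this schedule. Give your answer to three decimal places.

Sum of ASFRs = 49.24 + 113.53 + 85.39 + 46.65 + 10.79 + 1.29 + 0.09 = 306.98
TFR = 5 × 306.98 / 1000 = 1.5349

1.535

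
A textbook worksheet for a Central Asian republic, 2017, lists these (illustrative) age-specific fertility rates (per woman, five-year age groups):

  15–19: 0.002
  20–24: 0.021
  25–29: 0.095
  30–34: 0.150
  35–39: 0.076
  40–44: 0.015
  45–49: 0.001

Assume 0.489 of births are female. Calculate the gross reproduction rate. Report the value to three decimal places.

0.880

Proportion female at birth = 0.489.
Sum of ASFRs = 0.002 + 0.021 + 0.095 + 0.150 + 0.076 + 0.015 + 0.001 = 0.360
TFR = 5 × 0.360 = 1.8
GRR = 0.489 × 1.8 = 0.88020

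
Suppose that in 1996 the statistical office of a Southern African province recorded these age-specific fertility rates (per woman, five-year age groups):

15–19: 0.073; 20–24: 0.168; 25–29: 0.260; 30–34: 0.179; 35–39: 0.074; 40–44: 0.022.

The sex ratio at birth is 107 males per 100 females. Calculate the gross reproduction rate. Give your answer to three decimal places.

1.874

Proportion female at birth = 100 / (100 + 107) = 0.48309.
Sum of ASFRs = 0.073 + 0.168 + 0.260 + 0.179 + 0.074 + 0.022 = 0.776
TFR = 5 × 0.776 = 3.88
GRR = 0.48309 × 3.88 = 1.87439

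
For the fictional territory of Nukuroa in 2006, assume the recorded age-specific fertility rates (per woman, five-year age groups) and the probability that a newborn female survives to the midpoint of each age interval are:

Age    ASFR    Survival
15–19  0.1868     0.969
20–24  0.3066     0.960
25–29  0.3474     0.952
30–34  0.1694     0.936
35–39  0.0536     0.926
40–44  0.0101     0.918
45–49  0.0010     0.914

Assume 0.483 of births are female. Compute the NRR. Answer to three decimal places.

Proportion female at birth = 0.483.
Weighting each age-specific rate by interval width and survival:
  15–19: 5 × 0.1868 × 0.969 = 0.90505
  20–24: 5 × 0.3066 × 0.960 = 1.47168
  25–29: 5 × 0.3474 × 0.952 = 1.65362
  30–34: 5 × 0.1694 × 0.936 = 0.79279
  35–39: 5 × 0.0536 × 0.926 = 0.24817
  40–44: 5 × 0.0101 × 0.918 = 0.04636
  45–49: 5 × 0.0010 × 0.914 = 0.00457
Sum = 5.12224
NRR = 0.483 × 5.12224 = 2.47404
An NRR exceeding 1 indicates intrinsic growth under these rates.

2.474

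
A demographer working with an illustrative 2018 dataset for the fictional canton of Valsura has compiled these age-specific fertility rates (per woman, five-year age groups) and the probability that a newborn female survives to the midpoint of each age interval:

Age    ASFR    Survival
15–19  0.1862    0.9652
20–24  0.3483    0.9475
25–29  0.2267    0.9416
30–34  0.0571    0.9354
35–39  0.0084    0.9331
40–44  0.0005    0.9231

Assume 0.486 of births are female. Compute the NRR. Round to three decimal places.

1.907

Proportion female at birth = 0.486.
Per-age-group product (5 × ASFR × survival probability):
  15–19: 5 × 0.1862 × 0.9652 = 0.89860
  20–24: 5 × 0.3483 × 0.9475 = 1.65007
  25–29: 5 × 0.2267 × 0.9416 = 1.06730
  30–34: 5 × 0.0571 × 0.9354 = 0.26706
  35–39: 5 × 0.0084 × 0.9331 = 0.03919
  40–44: 5 × 0.0005 × 0.9231 = 0.00231
Sum = 3.92453
NRR = 0.486 × 3.92453 = 1.90732
NRR > 1, so each generation more than replaces itself.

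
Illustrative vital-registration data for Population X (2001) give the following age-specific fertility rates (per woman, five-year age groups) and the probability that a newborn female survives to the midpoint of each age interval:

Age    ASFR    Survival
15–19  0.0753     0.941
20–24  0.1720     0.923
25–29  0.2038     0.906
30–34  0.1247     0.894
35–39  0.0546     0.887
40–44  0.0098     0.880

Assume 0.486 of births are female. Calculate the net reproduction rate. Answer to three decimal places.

Proportion female at birth = 0.486.
Each age group contributes 5 × ASFR × survival:
  15–19: 5 × 0.0753 × 0.941 = 0.35429
  20–24: 5 × 0.1720 × 0.923 = 0.79378
  25–29: 5 × 0.2038 × 0.906 = 0.92321
  30–34: 5 × 0.1247 × 0.894 = 0.55741
  35–39: 5 × 0.0546 × 0.887 = 0.24215
  40–44: 5 × 0.0098 × 0.880 = 0.04312
Sum = 2.91396
NRR = 0.486 × 2.91396 = 1.41618
An NRR exceeding 1 indicates intrinsic growth under these rates.

1.416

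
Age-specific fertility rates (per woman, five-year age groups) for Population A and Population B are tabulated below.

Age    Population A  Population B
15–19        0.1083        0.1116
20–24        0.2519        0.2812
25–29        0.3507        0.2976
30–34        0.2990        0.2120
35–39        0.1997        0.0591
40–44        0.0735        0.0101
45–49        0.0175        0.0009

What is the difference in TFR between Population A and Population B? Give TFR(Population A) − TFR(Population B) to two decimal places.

Population A:
  Sum of ASFRs = 0.1083 + 0.2519 + 0.3507 + 0.2990 + 0.1997 + 0.0735 + 0.0175 = 1.3006
  TFR = 5 × 1.3006 = 6.503
Population B:
  Sum of ASFRs = 0.1116 + 0.2812 + 0.2976 + 0.2120 + 0.0591 + 0.0101 + 0.0009 = 0.9725
  TFR = 5 × 0.9725 = 4.8625
Difference = 6.503 − 4.8625 = 1.6405

1.64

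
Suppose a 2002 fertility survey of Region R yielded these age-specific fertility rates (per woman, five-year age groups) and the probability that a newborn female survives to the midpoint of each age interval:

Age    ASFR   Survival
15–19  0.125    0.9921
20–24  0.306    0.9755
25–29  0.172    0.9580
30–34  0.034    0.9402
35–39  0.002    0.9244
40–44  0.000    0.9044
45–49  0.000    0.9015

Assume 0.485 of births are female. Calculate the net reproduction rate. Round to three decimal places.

Proportion female at birth = 0.485.
Weighting each age-specific rate by interval width and survival:
  15–19: 5 × 0.125 × 0.9921 = 0.62006
  20–24: 5 × 0.306 × 0.9755 = 1.49252
  25–29: 5 × 0.172 × 0.9580 = 0.82388
  30–34: 5 × 0.034 × 0.9402 = 0.15983
  35–39: 5 × 0.002 × 0.9244 = 0.00924
  40–44: 5 × 0.000 × 0.9044 = 0.00000
  45–49: 5 × 0.000 × 0.9015 = 0.00000
Sum = 3.10553
NRR = 0.485 × 3.10553 = 1.50618

1.506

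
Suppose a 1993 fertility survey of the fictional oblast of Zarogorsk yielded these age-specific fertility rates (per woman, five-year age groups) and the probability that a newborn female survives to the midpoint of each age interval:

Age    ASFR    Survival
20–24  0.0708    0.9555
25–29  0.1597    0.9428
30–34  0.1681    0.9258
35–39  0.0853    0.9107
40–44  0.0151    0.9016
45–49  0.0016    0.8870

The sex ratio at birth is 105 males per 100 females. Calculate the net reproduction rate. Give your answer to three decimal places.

1.138

Proportion female at birth = 100 / (100 + 105) = 0.48780.
Weighting each age-specific rate by interval width and survival:
  20–24: 5 × 0.0708 × 0.9555 = 0.33825
  25–29: 5 × 0.1597 × 0.9428 = 0.75283
  30–34: 5 × 0.1681 × 0.9258 = 0.77813
  35–39: 5 × 0.0853 × 0.9107 = 0.38841
  40–44: 5 × 0.0151 × 0.9016 = 0.06807
  45–49: 5 × 0.0016 × 0.8870 = 0.00710
Sum = 2.33279
NRR = 0.48780 × 2.33279 = 1.13793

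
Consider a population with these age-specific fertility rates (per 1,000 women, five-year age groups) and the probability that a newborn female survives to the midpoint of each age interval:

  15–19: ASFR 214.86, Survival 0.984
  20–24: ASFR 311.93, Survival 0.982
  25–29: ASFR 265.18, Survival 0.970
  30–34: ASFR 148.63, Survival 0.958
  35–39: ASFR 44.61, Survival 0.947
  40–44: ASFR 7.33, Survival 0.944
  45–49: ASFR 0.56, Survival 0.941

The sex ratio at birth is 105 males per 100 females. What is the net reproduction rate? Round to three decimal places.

Proportion female at birth = 100 / (100 + 105) = 0.48780.
Weighting each age-specific rate by interval width and survival:
  15–19: 5 × 214.86/1000 × 0.984 = 1.05711
  20–24: 5 × 311.93/1000 × 0.982 = 1.53158
  25–29: 5 × 265.18/1000 × 0.970 = 1.28612
  30–34: 5 × 148.63/1000 × 0.958 = 0.71194
  35–39: 5 × 44.61/1000 × 0.947 = 0.21123
  40–44: 5 × 7.33/1000 × 0.944 = 0.03460
  45–49: 5 × 0.56/1000 × 0.941 = 0.00263
Sum = 4.83521
NRR = 0.48780 × 4.83521 = 2.35862

2.359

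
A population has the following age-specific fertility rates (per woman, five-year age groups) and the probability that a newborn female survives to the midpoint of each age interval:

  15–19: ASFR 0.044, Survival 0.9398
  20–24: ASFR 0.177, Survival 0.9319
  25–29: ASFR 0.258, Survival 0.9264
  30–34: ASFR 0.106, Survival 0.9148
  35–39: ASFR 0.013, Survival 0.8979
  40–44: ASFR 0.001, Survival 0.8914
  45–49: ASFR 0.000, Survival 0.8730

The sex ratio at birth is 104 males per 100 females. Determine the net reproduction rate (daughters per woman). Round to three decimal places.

1.360

Proportion female at birth = 100 / (100 + 104) = 0.49020.
Each age group contributes 5 × ASFR × survival:
  15–19: 5 × 0.044 × 0.9398 = 0.20676
  20–24: 5 × 0.177 × 0.9319 = 0.82473
  25–29: 5 × 0.258 × 0.9264 = 1.19506
  30–34: 5 × 0.106 × 0.9148 = 0.48484
  35–39: 5 × 0.013 × 0.8979 = 0.05836
  40–44: 5 × 0.001 × 0.8914 = 0.00446
  45–49: 5 × 0.000 × 0.8730 = 0.00000
Sum = 2.77421
NRR = 0.49020 × 2.77421 = 1.35992
An NRR exceeding 1 indicates intrinsic growth under these rates.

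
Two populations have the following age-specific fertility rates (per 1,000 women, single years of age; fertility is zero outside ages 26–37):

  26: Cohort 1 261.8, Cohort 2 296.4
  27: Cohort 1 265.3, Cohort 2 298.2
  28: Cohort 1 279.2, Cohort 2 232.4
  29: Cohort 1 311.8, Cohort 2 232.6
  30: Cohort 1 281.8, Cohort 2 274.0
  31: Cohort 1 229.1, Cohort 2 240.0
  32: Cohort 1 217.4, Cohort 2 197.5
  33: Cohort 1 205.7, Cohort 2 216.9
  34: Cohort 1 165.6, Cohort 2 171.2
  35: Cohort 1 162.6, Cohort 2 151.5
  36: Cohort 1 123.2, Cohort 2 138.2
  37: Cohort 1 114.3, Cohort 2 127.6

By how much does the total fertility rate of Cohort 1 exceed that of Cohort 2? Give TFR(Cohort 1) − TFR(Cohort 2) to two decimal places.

Cohort 1:
  Sum of ASFRs = 261.8 + 265.3 + 279.2 + 311.8 + 281.8 + 229.1 + 217.4 + 205.7 + 165.6 + 162.6 + 123.2 + 114.3 = 2617.8
  TFR = 2617.8 / 1000 = 2.6178
Cohort 2:
  Sum of ASFRs = 296.4 + 298.2 + 232.4 + 232.6 + 274.0 + 240.0 + 197.5 + 216.9 + 171.2 + 151.5 + 138.2 + 127.6 = 2576.5
  TFR = 2576.5 / 1000 = 2.5765
Difference = 2.6178 − 2.5765 = 0.0413

0.04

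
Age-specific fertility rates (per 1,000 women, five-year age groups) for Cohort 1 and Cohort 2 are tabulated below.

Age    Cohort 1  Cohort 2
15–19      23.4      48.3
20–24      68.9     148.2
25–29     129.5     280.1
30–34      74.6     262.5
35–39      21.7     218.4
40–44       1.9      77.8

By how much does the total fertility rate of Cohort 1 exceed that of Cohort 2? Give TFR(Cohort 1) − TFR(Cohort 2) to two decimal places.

Cohort 1:
  Sum of ASFRs = 23.4 + 68.9 + 129.5 + 74.6 + 21.7 + 1.9 = 320.0
  TFR = 5 × 320.0 / 1000 = 1.6
Cohort 2:
  Sum of ASFRs = 48.3 + 148.2 + 280.1 + 262.5 + 218.4 + 77.8 = 1035.3
  TFR = 5 × 1035.3 / 1000 = 5.1765
Difference = 1.6 − 5.1765 = -3.5765

-3.58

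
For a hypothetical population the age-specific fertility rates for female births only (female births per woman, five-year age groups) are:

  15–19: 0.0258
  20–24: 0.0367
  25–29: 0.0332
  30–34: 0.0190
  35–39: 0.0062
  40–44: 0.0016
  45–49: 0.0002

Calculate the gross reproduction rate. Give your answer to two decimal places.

Sum of female ASFRs = 0.0258 + 0.0367 + 0.0332 + 0.0190 + 0.0062 + 0.0016 + 0.0002 = 0.1227
GRR = 5 × 0.1227 = 0.6135

0.61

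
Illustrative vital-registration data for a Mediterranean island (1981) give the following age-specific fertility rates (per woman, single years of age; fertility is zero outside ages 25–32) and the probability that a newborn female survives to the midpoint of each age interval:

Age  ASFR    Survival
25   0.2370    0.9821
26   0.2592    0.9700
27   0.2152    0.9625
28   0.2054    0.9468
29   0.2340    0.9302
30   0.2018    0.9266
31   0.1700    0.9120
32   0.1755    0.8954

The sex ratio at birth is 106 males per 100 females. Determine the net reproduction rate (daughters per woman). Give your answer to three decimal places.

Proportion female at birth = 100 / (100 + 106) = 0.48544.
Per-age-group product (1 × ASFR × survival probability):
  25: 1 × 0.2370 × 0.9821 = 0.23276
  26: 1 × 0.2592 × 0.9700 = 0.25142
  27: 1 × 0.2152 × 0.9625 = 0.20713
  28: 1 × 0.2054 × 0.9468 = 0.19447
  29: 1 × 0.2340 × 0.9302 = 0.21767
  30: 1 × 0.2018 × 0.9266 = 0.18699
  31: 1 × 0.1700 × 0.9120 = 0.15504
  32: 1 × 0.1755 × 0.8954 = 0.15714
Sum = 1.60262
NRR = 0.48544 × 1.60262 = 0.77798
NRR < 1, so the cohort does not fully replace itself.

0.778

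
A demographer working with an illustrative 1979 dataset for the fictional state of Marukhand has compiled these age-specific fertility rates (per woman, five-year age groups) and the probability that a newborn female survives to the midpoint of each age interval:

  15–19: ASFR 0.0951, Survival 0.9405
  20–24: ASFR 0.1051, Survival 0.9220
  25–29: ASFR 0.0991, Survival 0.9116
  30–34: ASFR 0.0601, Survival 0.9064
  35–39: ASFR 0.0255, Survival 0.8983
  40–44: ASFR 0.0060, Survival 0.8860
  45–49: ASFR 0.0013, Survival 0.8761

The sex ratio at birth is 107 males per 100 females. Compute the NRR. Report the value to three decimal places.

0.871

Proportion female at birth = 100 / (100 + 107) = 0.48309.
Weighting each age-specific rate by interval width and survival:
  15–19: 5 × 0.0951 × 0.9405 = 0.44721
  20–24: 5 × 0.1051 × 0.9220 = 0.48451
  25–29: 5 × 0.0991 × 0.9116 = 0.45170
  30–34: 5 × 0.0601 × 0.9064 = 0.27237
  35–39: 5 × 0.0255 × 0.8983 = 0.11453
  40–44: 5 × 0.0060 × 0.8860 = 0.02658
  45–49: 5 × 0.0013 × 0.8761 = 0.00569
Sum = 1.80259
NRR = 0.48309 × 1.80259 = 0.87081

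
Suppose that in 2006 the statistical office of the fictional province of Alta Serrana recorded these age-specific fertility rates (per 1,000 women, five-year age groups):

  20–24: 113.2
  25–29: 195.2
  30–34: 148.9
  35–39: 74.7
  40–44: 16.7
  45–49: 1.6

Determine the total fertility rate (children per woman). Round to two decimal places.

Sum of ASFRs = 113.2 + 195.2 + 148.9 + 74.7 + 16.7 + 1.6 = 550.3
TFR = 5 × 550.3 / 1000 = 2.7515

2.75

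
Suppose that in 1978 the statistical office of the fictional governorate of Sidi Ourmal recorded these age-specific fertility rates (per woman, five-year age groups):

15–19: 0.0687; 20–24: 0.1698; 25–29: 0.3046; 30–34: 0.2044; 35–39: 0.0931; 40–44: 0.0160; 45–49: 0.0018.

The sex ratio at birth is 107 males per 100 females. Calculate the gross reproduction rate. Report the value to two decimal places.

2.07

Proportion female at birth = 100 / (100 + 107) = 0.48309.
Sum of ASFRs = 0.0687 + 0.1698 + 0.3046 + 0.2044 + 0.0931 + 0.0160 + 0.0018 = 0.8584
TFR = 5 × 0.8584 = 4.292
GRR = 0.48309 × 4.292 = 2.07342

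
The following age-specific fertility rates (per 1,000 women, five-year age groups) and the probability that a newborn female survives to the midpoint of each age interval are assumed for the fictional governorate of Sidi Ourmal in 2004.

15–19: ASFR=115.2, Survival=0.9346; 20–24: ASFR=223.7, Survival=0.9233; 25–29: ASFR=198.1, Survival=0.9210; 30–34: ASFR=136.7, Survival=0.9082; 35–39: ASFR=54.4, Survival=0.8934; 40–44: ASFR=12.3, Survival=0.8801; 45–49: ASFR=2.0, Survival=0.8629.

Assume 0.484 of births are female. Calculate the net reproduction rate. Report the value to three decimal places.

1.650

Proportion female at birth = 0.484.
Survival-weighted fertility by age (5·fₓ·Sₓ):
  15–19: 5 × 115.2/1000 × 0.9346 = 0.53833
  20–24: 5 × 223.7/1000 × 0.9233 = 1.03271
  25–29: 5 × 198.1/1000 × 0.9210 = 0.91225
  30–34: 5 × 136.7/1000 × 0.9082 = 0.62075
  35–39: 5 × 54.4/1000 × 0.8934 = 0.24300
  40–44: 5 × 12.3/1000 × 0.8801 = 0.05413
  45–49: 5 × 2.0/1000 × 0.8629 = 0.00863
Sum = 3.40980
NRR = 0.484 × 3.40980 = 1.65034
An NRR exceeding 1 indicates intrinsic growth under these rates.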